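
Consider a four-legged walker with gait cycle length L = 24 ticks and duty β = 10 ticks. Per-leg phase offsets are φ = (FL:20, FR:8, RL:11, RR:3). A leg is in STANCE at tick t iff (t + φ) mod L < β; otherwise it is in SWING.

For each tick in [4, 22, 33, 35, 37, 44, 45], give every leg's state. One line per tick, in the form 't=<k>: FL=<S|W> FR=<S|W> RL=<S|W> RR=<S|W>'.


t=4: FL=S FR=W RL=W RR=S
t=22: FL=W FR=S RL=S RR=S
t=33: FL=S FR=W RL=W RR=W
t=35: FL=S FR=W RL=W RR=W
t=37: FL=S FR=W RL=S RR=W
t=44: FL=W FR=S RL=S RR=W
t=45: FL=W FR=S RL=S RR=S

t=4: phase=(0,12,15,7) vs β=10 → FL=S FR=W RL=W RR=S
t=22: phase=(18,6,9,1) vs β=10 → FL=W FR=S RL=S RR=S
t=33: phase=(5,17,20,12) vs β=10 → FL=S FR=W RL=W RR=W
t=35: phase=(7,19,22,14) vs β=10 → FL=S FR=W RL=W RR=W
t=37: phase=(9,21,0,16) vs β=10 → FL=S FR=W RL=S RR=W
t=44: phase=(16,4,7,23) vs β=10 → FL=W FR=S RL=S RR=W
t=45: phase=(17,5,8,0) vs β=10 → FL=W FR=S RL=S RR=S


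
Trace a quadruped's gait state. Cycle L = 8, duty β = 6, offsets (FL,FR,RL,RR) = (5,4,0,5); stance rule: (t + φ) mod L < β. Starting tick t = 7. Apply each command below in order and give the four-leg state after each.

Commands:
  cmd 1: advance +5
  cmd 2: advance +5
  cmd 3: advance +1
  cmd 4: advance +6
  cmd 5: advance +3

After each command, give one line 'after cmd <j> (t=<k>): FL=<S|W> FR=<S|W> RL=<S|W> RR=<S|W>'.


after cmd 1 (t=12): FL=S FR=S RL=S RR=S
after cmd 2 (t=17): FL=W FR=S RL=S RR=W
after cmd 3 (t=18): FL=W FR=W RL=S RR=W
after cmd 4 (t=24): FL=S FR=S RL=S RR=S
after cmd 5 (t=27): FL=S FR=W RL=S RR=S

start t=7: FL=S FR=S RL=W RR=S
cmd 1: advance +5 → t=12, phase=(1,0,4,1) → FL=S FR=S RL=S RR=S
cmd 2: advance +5 → t=17, phase=(6,5,1,6) → FL=W FR=S RL=S RR=W
cmd 3: advance +1 → t=18, phase=(7,6,2,7) → FL=W FR=W RL=S RR=W
cmd 4: advance +6 → t=24, phase=(5,4,0,5) → FL=S FR=S RL=S RR=S
cmd 5: advance +3 → t=27, phase=(0,7,3,0) → FL=S FR=W RL=S RR=S


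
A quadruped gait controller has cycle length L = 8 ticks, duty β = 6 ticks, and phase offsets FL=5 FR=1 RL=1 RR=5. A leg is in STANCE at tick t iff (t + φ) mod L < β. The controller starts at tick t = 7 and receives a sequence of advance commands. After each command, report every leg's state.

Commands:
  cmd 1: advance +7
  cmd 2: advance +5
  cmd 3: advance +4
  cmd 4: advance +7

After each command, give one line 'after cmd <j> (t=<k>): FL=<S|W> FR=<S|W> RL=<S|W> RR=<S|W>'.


start t=7: FL=S FR=S RL=S RR=S
cmd 1: advance +7 → t=14, phase=(3,7,7,3) → FL=S FR=W RL=W RR=S
cmd 2: advance +5 → t=19, phase=(0,4,4,0) → FL=S FR=S RL=S RR=S
cmd 3: advance +4 → t=23, phase=(4,0,0,4) → FL=S FR=S RL=S RR=S
cmd 4: advance +7 → t=30, phase=(3,7,7,3) → FL=S FR=W RL=W RR=S

after cmd 1 (t=14): FL=S FR=W RL=W RR=S
after cmd 2 (t=19): FL=S FR=S RL=S RR=S
after cmd 3 (t=23): FL=S FR=S RL=S RR=S
after cmd 4 (t=30): FL=S FR=W RL=W RR=S


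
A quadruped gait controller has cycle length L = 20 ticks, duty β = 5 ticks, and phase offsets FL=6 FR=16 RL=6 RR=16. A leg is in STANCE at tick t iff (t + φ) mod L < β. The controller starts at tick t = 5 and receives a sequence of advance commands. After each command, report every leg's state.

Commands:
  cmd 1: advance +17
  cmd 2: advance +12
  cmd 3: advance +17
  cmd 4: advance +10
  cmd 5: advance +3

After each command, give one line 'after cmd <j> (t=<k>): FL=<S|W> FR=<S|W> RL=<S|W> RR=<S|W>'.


start t=5: FL=W FR=S RL=W RR=S
cmd 1: advance +17 → t=22, phase=(8,18,8,18) → FL=W FR=W RL=W RR=W
cmd 2: advance +12 → t=34, phase=(0,10,0,10) → FL=S FR=W RL=S RR=W
cmd 3: advance +17 → t=51, phase=(17,7,17,7) → FL=W FR=W RL=W RR=W
cmd 4: advance +10 → t=61, phase=(7,17,7,17) → FL=W FR=W RL=W RR=W
cmd 5: advance +3 → t=64, phase=(10,0,10,0) → FL=W FR=S RL=W RR=S

after cmd 1 (t=22): FL=W FR=W RL=W RR=W
after cmd 2 (t=34): FL=S FR=W RL=S RR=W
after cmd 3 (t=51): FL=W FR=W RL=W RR=W
after cmd 4 (t=61): FL=W FR=W RL=W RR=W
after cmd 5 (t=64): FL=W FR=S RL=W RR=S


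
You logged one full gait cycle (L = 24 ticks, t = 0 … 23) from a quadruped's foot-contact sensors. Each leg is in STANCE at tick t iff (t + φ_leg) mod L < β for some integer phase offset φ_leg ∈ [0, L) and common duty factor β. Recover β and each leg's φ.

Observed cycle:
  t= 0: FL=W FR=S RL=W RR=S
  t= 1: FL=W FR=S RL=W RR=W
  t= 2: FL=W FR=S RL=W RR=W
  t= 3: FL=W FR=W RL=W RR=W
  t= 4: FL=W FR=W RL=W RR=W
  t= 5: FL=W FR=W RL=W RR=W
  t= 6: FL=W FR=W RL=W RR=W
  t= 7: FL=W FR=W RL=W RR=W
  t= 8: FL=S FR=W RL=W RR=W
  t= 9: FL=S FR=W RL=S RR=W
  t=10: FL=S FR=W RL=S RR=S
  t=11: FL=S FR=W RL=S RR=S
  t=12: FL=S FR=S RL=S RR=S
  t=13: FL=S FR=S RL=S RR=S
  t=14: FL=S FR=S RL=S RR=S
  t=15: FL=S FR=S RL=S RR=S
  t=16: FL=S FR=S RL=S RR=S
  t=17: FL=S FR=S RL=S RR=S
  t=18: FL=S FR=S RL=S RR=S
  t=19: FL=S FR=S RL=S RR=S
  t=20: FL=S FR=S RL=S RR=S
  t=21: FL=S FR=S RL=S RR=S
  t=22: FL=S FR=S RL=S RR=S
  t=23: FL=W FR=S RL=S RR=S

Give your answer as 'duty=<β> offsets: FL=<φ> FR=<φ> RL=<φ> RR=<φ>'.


duty=15 offsets: FL=16 FR=12 RL=15 RR=14

duty β = stance ticks per leg = 15
FL: stance ticks = 15; W→S at t=8 → φ=16
FR: stance ticks = 15; W→S at t=12 → φ=12
RL: stance ticks = 15; W→S at t=9 → φ=15
RR: stance ticks = 15; W→S at t=10 → φ=14


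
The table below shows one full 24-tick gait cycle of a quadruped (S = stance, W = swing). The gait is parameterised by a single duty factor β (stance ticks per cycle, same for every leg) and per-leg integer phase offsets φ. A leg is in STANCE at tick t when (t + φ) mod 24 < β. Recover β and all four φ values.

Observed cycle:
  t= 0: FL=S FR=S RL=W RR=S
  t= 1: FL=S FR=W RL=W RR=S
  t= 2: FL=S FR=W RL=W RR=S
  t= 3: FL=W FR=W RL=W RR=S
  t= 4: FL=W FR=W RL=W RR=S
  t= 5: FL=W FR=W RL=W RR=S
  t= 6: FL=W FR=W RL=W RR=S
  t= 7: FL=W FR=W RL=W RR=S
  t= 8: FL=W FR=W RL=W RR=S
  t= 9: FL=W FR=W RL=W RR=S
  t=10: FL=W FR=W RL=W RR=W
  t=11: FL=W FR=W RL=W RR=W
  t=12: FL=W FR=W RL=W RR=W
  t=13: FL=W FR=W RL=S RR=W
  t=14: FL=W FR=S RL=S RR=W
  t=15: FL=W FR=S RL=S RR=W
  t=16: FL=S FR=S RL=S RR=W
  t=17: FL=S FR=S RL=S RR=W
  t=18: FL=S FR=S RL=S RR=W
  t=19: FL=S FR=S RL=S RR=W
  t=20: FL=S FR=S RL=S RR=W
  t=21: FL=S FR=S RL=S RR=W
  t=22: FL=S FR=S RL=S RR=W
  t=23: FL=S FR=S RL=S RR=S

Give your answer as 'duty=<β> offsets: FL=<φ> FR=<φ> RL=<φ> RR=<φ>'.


duty β = stance ticks per leg = 11
FL: stance ticks = 11; W→S at t=16 → φ=8
FR: stance ticks = 11; W→S at t=14 → φ=10
RL: stance ticks = 11; W→S at t=13 → φ=11
RR: stance ticks = 11; W→S at t=23 → φ=1

duty=11 offsets: FL=8 FR=10 RL=11 RR=1


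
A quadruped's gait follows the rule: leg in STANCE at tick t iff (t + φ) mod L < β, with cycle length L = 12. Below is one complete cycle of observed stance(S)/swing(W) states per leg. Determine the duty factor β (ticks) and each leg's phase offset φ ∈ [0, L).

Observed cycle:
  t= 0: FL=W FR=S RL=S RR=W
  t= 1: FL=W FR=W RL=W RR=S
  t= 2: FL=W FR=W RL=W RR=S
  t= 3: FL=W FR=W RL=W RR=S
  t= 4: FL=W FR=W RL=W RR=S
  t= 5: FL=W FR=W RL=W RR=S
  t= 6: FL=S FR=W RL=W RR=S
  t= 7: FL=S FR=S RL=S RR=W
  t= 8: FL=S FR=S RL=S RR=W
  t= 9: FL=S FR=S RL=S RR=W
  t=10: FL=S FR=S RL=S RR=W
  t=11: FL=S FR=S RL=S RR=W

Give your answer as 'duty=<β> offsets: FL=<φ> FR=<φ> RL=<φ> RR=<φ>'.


duty β = stance ticks per leg = 6
FL: stance ticks = 6; W→S at t=6 → φ=6
FR: stance ticks = 6; W→S at t=7 → φ=5
RL: stance ticks = 6; W→S at t=7 → φ=5
RR: stance ticks = 6; W→S at t=1 → φ=11

duty=6 offsets: FL=6 FR=5 RL=5 RR=11


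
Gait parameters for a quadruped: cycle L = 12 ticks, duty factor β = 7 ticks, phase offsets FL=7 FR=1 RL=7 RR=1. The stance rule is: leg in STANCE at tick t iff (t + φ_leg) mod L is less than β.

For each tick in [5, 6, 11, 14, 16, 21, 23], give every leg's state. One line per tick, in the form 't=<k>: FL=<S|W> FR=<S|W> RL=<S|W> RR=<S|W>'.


t=5: FL=S FR=S RL=S RR=S
t=6: FL=S FR=W RL=S RR=W
t=11: FL=S FR=S RL=S RR=S
t=14: FL=W FR=S RL=W RR=S
t=16: FL=W FR=S RL=W RR=S
t=21: FL=S FR=W RL=S RR=W
t=23: FL=S FR=S RL=S RR=S

t=5: phase=(0,6,0,6) vs β=7 → FL=S FR=S RL=S RR=S
t=6: phase=(1,7,1,7) vs β=7 → FL=S FR=W RL=S RR=W
t=11: phase=(6,0,6,0) vs β=7 → FL=S FR=S RL=S RR=S
t=14: phase=(9,3,9,3) vs β=7 → FL=W FR=S RL=W RR=S
t=16: phase=(11,5,11,5) vs β=7 → FL=W FR=S RL=W RR=S
t=21: phase=(4,10,4,10) vs β=7 → FL=S FR=W RL=S RR=W
t=23: phase=(6,0,6,0) vs β=7 → FL=S FR=S RL=S RR=S


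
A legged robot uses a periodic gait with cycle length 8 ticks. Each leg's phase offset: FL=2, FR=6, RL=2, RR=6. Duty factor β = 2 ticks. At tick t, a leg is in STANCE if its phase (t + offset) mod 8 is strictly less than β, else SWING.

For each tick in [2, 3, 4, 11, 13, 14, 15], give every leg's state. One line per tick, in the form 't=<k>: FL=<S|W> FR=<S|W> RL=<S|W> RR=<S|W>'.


t=2: FL=W FR=S RL=W RR=S
t=3: FL=W FR=S RL=W RR=S
t=4: FL=W FR=W RL=W RR=W
t=11: FL=W FR=S RL=W RR=S
t=13: FL=W FR=W RL=W RR=W
t=14: FL=S FR=W RL=S RR=W
t=15: FL=S FR=W RL=S RR=W

t=2: phase=(4,0,4,0) vs β=2 → FL=W FR=S RL=W RR=S
t=3: phase=(5,1,5,1) vs β=2 → FL=W FR=S RL=W RR=S
t=4: phase=(6,2,6,2) vs β=2 → FL=W FR=W RL=W RR=W
t=11: phase=(5,1,5,1) vs β=2 → FL=W FR=S RL=W RR=S
t=13: phase=(7,3,7,3) vs β=2 → FL=W FR=W RL=W RR=W
t=14: phase=(0,4,0,4) vs β=2 → FL=S FR=W RL=S RR=W
t=15: phase=(1,5,1,5) vs β=2 → FL=S FR=W RL=S RR=W


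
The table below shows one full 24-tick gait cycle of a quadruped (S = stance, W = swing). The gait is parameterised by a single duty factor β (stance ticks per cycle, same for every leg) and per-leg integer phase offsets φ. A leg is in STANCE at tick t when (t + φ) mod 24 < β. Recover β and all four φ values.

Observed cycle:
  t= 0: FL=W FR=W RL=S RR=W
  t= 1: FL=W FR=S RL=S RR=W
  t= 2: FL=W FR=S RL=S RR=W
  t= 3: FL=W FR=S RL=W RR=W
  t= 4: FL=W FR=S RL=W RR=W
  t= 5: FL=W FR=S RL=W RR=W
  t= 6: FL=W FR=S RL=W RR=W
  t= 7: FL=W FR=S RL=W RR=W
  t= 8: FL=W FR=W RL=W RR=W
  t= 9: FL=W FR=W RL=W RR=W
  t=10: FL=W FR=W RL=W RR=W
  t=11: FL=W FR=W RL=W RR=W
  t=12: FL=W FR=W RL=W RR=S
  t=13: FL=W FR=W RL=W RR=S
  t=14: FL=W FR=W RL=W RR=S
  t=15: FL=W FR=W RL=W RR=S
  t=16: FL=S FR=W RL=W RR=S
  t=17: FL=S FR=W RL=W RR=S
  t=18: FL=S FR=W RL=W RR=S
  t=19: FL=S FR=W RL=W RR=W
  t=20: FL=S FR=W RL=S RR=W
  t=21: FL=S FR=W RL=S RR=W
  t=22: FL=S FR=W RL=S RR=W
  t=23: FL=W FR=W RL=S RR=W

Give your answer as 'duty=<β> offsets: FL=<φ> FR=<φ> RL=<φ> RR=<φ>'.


duty β = stance ticks per leg = 7
FL: stance ticks = 7; W→S at t=16 → φ=8
FR: stance ticks = 7; W→S at t=1 → φ=23
RL: stance ticks = 7; W→S at t=20 → φ=4
RR: stance ticks = 7; W→S at t=12 → φ=12

duty=7 offsets: FL=8 FR=23 RL=4 RR=12


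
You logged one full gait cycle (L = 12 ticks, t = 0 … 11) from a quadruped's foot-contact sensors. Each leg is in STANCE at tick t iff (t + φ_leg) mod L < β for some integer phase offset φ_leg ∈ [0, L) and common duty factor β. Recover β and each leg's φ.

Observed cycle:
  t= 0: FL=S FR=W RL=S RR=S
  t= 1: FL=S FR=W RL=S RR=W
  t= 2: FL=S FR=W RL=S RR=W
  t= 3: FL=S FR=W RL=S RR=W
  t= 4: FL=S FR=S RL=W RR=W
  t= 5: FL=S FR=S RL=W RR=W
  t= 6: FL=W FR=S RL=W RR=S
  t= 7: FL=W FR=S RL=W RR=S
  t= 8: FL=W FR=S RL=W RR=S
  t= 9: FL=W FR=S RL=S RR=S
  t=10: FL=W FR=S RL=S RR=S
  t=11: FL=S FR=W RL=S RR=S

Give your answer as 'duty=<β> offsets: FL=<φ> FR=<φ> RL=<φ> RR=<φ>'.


duty β = stance ticks per leg = 7
FL: stance ticks = 7; W→S at t=11 → φ=1
FR: stance ticks = 7; W→S at t=4 → φ=8
RL: stance ticks = 7; W→S at t=9 → φ=3
RR: stance ticks = 7; W→S at t=6 → φ=6

duty=7 offsets: FL=1 FR=8 RL=3 RR=6


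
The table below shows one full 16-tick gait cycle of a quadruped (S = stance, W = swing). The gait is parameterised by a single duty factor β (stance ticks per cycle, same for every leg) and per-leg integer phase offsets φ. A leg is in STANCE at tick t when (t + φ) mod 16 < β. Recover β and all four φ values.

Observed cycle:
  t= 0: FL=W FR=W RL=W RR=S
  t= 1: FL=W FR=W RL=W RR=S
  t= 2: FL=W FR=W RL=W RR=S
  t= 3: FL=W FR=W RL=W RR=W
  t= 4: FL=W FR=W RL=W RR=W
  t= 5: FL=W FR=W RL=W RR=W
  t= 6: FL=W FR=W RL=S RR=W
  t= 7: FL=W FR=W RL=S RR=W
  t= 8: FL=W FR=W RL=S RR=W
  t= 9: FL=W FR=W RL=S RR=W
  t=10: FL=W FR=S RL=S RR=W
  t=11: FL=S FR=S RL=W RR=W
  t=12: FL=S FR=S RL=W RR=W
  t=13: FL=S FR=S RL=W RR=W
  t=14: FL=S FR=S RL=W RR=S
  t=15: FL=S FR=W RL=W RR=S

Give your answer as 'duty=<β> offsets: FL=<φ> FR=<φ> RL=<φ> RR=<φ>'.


duty=5 offsets: FL=5 FR=6 RL=10 RR=2

duty β = stance ticks per leg = 5
FL: stance ticks = 5; W→S at t=11 → φ=5
FR: stance ticks = 5; W→S at t=10 → φ=6
RL: stance ticks = 5; W→S at t=6 → φ=10
RR: stance ticks = 5; W→S at t=14 → φ=2


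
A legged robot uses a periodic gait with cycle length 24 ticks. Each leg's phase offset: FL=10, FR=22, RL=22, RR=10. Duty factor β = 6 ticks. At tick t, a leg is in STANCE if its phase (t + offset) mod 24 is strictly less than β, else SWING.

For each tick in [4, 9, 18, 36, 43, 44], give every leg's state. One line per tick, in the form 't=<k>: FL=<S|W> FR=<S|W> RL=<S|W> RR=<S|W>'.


t=4: phase=(14,2,2,14) vs β=6 → FL=W FR=S RL=S RR=W
t=9: phase=(19,7,7,19) vs β=6 → FL=W FR=W RL=W RR=W
t=18: phase=(4,16,16,4) vs β=6 → FL=S FR=W RL=W RR=S
t=36: phase=(22,10,10,22) vs β=6 → FL=W FR=W RL=W RR=W
t=43: phase=(5,17,17,5) vs β=6 → FL=S FR=W RL=W RR=S
t=44: phase=(6,18,18,6) vs β=6 → FL=W FR=W RL=W RR=W

t=4: FL=W FR=S RL=S RR=W
t=9: FL=W FR=W RL=W RR=W
t=18: FL=S FR=W RL=W RR=S
t=36: FL=W FR=W RL=W RR=W
t=43: FL=S FR=W RL=W RR=S
t=44: FL=W FR=W RL=W RR=W


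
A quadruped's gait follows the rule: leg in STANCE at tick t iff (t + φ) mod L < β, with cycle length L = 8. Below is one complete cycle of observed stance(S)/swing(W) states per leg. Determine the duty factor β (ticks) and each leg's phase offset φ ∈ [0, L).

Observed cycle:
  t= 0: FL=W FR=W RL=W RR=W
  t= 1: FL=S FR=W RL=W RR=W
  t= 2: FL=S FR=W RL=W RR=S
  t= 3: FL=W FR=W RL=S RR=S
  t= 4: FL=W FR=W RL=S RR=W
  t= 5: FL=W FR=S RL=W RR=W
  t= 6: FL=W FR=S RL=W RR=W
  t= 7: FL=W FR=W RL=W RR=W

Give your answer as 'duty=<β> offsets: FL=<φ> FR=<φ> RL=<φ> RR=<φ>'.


duty=2 offsets: FL=7 FR=3 RL=5 RR=6

duty β = stance ticks per leg = 2
FL: stance ticks = 2; W→S at t=1 → φ=7
FR: stance ticks = 2; W→S at t=5 → φ=3
RL: stance ticks = 2; W→S at t=3 → φ=5
RR: stance ticks = 2; W→S at t=2 → φ=6


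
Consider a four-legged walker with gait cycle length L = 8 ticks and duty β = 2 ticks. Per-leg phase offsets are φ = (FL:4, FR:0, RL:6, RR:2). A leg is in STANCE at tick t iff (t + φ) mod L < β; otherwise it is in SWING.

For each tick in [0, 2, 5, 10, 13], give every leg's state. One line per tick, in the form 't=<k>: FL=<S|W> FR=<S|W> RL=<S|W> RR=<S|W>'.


t=0: phase=(4,0,6,2) vs β=2 → FL=W FR=S RL=W RR=W
t=2: phase=(6,2,0,4) vs β=2 → FL=W FR=W RL=S RR=W
t=5: phase=(1,5,3,7) vs β=2 → FL=S FR=W RL=W RR=W
t=10: phase=(6,2,0,4) vs β=2 → FL=W FR=W RL=S RR=W
t=13: phase=(1,5,3,7) vs β=2 → FL=S FR=W RL=W RR=W

t=0: FL=W FR=S RL=W RR=W
t=2: FL=W FR=W RL=S RR=W
t=5: FL=S FR=W RL=W RR=W
t=10: FL=W FR=W RL=S RR=W
t=13: FL=S FR=W RL=W RR=W


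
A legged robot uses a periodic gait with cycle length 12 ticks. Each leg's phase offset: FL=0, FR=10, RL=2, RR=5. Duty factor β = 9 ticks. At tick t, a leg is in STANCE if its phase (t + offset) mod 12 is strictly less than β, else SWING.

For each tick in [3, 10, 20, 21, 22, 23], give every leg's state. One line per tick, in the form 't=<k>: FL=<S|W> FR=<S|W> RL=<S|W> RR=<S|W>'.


t=3: FL=S FR=S RL=S RR=S
t=10: FL=W FR=S RL=S RR=S
t=20: FL=S FR=S RL=W RR=S
t=21: FL=W FR=S RL=W RR=S
t=22: FL=W FR=S RL=S RR=S
t=23: FL=W FR=W RL=S RR=S

t=3: phase=(3,1,5,8) vs β=9 → FL=S FR=S RL=S RR=S
t=10: phase=(10,8,0,3) vs β=9 → FL=W FR=S RL=S RR=S
t=20: phase=(8,6,10,1) vs β=9 → FL=S FR=S RL=W RR=S
t=21: phase=(9,7,11,2) vs β=9 → FL=W FR=S RL=W RR=S
t=22: phase=(10,8,0,3) vs β=9 → FL=W FR=S RL=S RR=S
t=23: phase=(11,9,1,4) vs β=9 → FL=W FR=W RL=S RR=S


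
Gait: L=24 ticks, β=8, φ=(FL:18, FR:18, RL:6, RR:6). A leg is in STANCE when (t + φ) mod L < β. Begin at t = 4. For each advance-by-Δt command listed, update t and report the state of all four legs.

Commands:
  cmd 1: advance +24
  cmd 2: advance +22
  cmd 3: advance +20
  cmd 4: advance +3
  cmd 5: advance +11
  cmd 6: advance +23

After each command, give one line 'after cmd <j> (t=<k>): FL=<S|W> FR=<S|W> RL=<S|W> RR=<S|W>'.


after cmd 1 (t=28): FL=W FR=W RL=W RR=W
after cmd 2 (t=50): FL=W FR=W RL=W RR=W
after cmd 3 (t=70): FL=W FR=W RL=S RR=S
after cmd 4 (t=73): FL=W FR=W RL=S RR=S
after cmd 5 (t=84): FL=S FR=S RL=W RR=W
after cmd 6 (t=107): FL=S FR=S RL=W RR=W

start t=4: FL=W FR=W RL=W RR=W
cmd 1: advance +24 → t=28, phase=(22,22,10,10) → FL=W FR=W RL=W RR=W
cmd 2: advance +22 → t=50, phase=(20,20,8,8) → FL=W FR=W RL=W RR=W
cmd 3: advance +20 → t=70, phase=(16,16,4,4) → FL=W FR=W RL=S RR=S
cmd 4: advance +3 → t=73, phase=(19,19,7,7) → FL=W FR=W RL=S RR=S
cmd 5: advance +11 → t=84, phase=(6,6,18,18) → FL=S FR=S RL=W RR=W
cmd 6: advance +23 → t=107, phase=(5,5,17,17) → FL=S FR=S RL=W RR=W


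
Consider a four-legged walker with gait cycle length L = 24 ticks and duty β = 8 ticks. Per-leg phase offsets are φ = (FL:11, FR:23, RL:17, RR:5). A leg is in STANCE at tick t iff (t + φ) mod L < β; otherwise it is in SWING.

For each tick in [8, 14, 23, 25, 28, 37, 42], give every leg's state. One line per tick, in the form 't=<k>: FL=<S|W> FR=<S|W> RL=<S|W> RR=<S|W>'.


t=8: phase=(19,7,1,13) vs β=8 → FL=W FR=S RL=S RR=W
t=14: phase=(1,13,7,19) vs β=8 → FL=S FR=W RL=S RR=W
t=23: phase=(10,22,16,4) vs β=8 → FL=W FR=W RL=W RR=S
t=25: phase=(12,0,18,6) vs β=8 → FL=W FR=S RL=W RR=S
t=28: phase=(15,3,21,9) vs β=8 → FL=W FR=S RL=W RR=W
t=37: phase=(0,12,6,18) vs β=8 → FL=S FR=W RL=S RR=W
t=42: phase=(5,17,11,23) vs β=8 → FL=S FR=W RL=W RR=W

t=8: FL=W FR=S RL=S RR=W
t=14: FL=S FR=W RL=S RR=W
t=23: FL=W FR=W RL=W RR=S
t=25: FL=W FR=S RL=W RR=S
t=28: FL=W FR=S RL=W RR=W
t=37: FL=S FR=W RL=S RR=W
t=42: FL=S FR=W RL=W RR=W


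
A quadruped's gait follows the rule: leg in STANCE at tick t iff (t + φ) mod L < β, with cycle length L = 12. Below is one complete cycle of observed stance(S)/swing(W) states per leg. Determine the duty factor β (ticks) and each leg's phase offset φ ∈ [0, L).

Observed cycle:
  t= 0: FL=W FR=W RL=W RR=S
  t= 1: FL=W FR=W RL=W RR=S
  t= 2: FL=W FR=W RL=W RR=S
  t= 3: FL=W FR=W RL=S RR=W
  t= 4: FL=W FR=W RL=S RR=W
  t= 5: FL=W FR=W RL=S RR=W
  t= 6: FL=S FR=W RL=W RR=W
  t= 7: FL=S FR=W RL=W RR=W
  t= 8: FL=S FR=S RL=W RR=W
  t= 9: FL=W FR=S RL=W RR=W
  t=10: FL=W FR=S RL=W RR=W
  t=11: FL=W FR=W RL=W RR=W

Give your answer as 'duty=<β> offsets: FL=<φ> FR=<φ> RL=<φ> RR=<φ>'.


duty=3 offsets: FL=6 FR=4 RL=9 RR=0

duty β = stance ticks per leg = 3
FL: stance ticks = 3; W→S at t=6 → φ=6
FR: stance ticks = 3; W→S at t=8 → φ=4
RL: stance ticks = 3; W→S at t=3 → φ=9
RR: stance ticks = 3; W→S at t=0 → φ=0


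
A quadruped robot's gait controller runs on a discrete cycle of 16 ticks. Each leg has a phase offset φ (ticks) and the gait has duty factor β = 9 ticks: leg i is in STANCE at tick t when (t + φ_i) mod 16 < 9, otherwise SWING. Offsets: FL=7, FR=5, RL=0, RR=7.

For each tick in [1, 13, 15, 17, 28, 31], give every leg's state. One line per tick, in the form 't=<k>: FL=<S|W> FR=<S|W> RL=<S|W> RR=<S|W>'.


t=1: FL=S FR=S RL=S RR=S
t=13: FL=S FR=S RL=W RR=S
t=15: FL=S FR=S RL=W RR=S
t=17: FL=S FR=S RL=S RR=S
t=28: FL=S FR=S RL=W RR=S
t=31: FL=S FR=S RL=W RR=S

t=1: phase=(8,6,1,8) vs β=9 → FL=S FR=S RL=S RR=S
t=13: phase=(4,2,13,4) vs β=9 → FL=S FR=S RL=W RR=S
t=15: phase=(6,4,15,6) vs β=9 → FL=S FR=S RL=W RR=S
t=17: phase=(8,6,1,8) vs β=9 → FL=S FR=S RL=S RR=S
t=28: phase=(3,1,12,3) vs β=9 → FL=S FR=S RL=W RR=S
t=31: phase=(6,4,15,6) vs β=9 → FL=S FR=S RL=W RR=S


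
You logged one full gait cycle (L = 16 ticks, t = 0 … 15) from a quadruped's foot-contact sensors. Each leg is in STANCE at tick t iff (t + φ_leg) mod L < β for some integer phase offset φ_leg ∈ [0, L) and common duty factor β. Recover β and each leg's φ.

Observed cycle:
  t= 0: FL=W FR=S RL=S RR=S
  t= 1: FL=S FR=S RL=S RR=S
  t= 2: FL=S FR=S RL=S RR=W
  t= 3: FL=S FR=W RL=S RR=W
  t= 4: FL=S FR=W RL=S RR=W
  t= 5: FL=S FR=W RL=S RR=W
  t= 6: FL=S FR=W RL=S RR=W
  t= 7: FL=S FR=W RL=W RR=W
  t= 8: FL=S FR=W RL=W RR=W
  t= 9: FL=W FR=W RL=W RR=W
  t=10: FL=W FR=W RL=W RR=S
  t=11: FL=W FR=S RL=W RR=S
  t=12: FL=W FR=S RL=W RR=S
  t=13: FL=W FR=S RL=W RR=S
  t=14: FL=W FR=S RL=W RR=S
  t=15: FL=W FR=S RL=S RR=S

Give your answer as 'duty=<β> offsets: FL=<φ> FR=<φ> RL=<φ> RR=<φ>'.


duty β = stance ticks per leg = 8
FL: stance ticks = 8; W→S at t=1 → φ=15
FR: stance ticks = 8; W→S at t=11 → φ=5
RL: stance ticks = 8; W→S at t=15 → φ=1
RR: stance ticks = 8; W→S at t=10 → φ=6

duty=8 offsets: FL=15 FR=5 RL=1 RR=6


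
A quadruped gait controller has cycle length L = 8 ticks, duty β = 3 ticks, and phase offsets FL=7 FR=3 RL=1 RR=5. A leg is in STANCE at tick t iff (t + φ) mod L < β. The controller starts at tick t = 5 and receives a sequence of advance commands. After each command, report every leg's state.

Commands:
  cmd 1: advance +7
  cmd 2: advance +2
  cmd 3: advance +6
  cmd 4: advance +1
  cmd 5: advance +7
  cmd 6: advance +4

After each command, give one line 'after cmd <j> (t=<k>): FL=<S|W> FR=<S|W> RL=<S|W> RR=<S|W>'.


after cmd 1 (t=12): FL=W FR=W RL=W RR=S
after cmd 2 (t=14): FL=W FR=S RL=W RR=W
after cmd 3 (t=20): FL=W FR=W RL=W RR=S
after cmd 4 (t=21): FL=W FR=S RL=W RR=S
after cmd 5 (t=28): FL=W FR=W RL=W RR=S
after cmd 6 (t=32): FL=W FR=W RL=S RR=W

start t=5: FL=W FR=S RL=W RR=S
cmd 1: advance +7 → t=12, phase=(3,7,5,1) → FL=W FR=W RL=W RR=S
cmd 2: advance +2 → t=14, phase=(5,1,7,3) → FL=W FR=S RL=W RR=W
cmd 3: advance +6 → t=20, phase=(3,7,5,1) → FL=W FR=W RL=W RR=S
cmd 4: advance +1 → t=21, phase=(4,0,6,2) → FL=W FR=S RL=W RR=S
cmd 5: advance +7 → t=28, phase=(3,7,5,1) → FL=W FR=W RL=W RR=S
cmd 6: advance +4 → t=32, phase=(7,3,1,5) → FL=W FR=W RL=S RR=W


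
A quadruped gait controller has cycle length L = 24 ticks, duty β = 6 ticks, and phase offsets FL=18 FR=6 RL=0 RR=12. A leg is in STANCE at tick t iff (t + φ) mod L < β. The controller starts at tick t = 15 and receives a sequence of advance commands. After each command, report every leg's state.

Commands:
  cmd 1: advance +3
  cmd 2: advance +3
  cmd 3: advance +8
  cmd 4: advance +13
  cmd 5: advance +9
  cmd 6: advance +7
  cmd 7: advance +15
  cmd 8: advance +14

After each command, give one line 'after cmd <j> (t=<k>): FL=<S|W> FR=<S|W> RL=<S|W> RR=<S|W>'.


after cmd 1 (t=18): FL=W FR=S RL=W RR=W
after cmd 2 (t=21): FL=W FR=S RL=W RR=W
after cmd 3 (t=29): FL=W FR=W RL=S RR=W
after cmd 4 (t=42): FL=W FR=S RL=W RR=W
after cmd 5 (t=51): FL=W FR=W RL=S RR=W
after cmd 6 (t=58): FL=S FR=W RL=W RR=W
after cmd 7 (t=73): FL=W FR=W RL=S RR=W
after cmd 8 (t=87): FL=W FR=W RL=W RR=S

start t=15: FL=W FR=W RL=W RR=S
cmd 1: advance +3 → t=18, phase=(12,0,18,6) → FL=W FR=S RL=W RR=W
cmd 2: advance +3 → t=21, phase=(15,3,21,9) → FL=W FR=S RL=W RR=W
cmd 3: advance +8 → t=29, phase=(23,11,5,17) → FL=W FR=W RL=S RR=W
cmd 4: advance +13 → t=42, phase=(12,0,18,6) → FL=W FR=S RL=W RR=W
cmd 5: advance +9 → t=51, phase=(21,9,3,15) → FL=W FR=W RL=S RR=W
cmd 6: advance +7 → t=58, phase=(4,16,10,22) → FL=S FR=W RL=W RR=W
cmd 7: advance +15 → t=73, phase=(19,7,1,13) → FL=W FR=W RL=S RR=W
cmd 8: advance +14 → t=87, phase=(9,21,15,3) → FL=W FR=W RL=W RR=S


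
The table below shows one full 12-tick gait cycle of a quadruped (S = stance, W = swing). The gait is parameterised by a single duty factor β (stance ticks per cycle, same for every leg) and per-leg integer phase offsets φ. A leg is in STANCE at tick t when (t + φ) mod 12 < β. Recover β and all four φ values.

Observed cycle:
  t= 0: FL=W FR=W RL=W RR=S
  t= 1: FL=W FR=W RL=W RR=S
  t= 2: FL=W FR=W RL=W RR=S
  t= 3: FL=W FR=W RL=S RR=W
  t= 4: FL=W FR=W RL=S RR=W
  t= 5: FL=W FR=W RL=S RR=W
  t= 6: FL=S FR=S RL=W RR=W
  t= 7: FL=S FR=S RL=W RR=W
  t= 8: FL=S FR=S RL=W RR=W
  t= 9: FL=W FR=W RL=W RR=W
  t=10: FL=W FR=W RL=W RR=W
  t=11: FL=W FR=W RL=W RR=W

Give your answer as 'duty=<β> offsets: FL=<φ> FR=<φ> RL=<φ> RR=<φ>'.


duty=3 offsets: FL=6 FR=6 RL=9 RR=0

duty β = stance ticks per leg = 3
FL: stance ticks = 3; W→S at t=6 → φ=6
FR: stance ticks = 3; W→S at t=6 → φ=6
RL: stance ticks = 3; W→S at t=3 → φ=9
RR: stance ticks = 3; W→S at t=0 → φ=0


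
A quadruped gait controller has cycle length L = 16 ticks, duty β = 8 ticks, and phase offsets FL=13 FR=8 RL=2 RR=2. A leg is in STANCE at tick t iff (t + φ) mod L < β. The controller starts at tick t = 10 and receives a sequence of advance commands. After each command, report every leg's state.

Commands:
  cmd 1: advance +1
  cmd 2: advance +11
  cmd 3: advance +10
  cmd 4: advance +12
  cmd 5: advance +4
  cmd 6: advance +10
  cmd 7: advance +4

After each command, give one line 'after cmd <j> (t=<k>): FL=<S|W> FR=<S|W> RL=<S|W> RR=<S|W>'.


start t=10: FL=S FR=S RL=W RR=W
cmd 1: advance +1 → t=11, phase=(8,3,13,13) → FL=W FR=S RL=W RR=W
cmd 2: advance +11 → t=22, phase=(3,14,8,8) → FL=S FR=W RL=W RR=W
cmd 3: advance +10 → t=32, phase=(13,8,2,2) → FL=W FR=W RL=S RR=S
cmd 4: advance +12 → t=44, phase=(9,4,14,14) → FL=W FR=S RL=W RR=W
cmd 5: advance +4 → t=48, phase=(13,8,2,2) → FL=W FR=W RL=S RR=S
cmd 6: advance +10 → t=58, phase=(7,2,12,12) → FL=S FR=S RL=W RR=W
cmd 7: advance +4 → t=62, phase=(11,6,0,0) → FL=W FR=S RL=S RR=S

after cmd 1 (t=11): FL=W FR=S RL=W RR=W
after cmd 2 (t=22): FL=S FR=W RL=W RR=W
after cmd 3 (t=32): FL=W FR=W RL=S RR=S
after cmd 4 (t=44): FL=W FR=S RL=W RR=W
after cmd 5 (t=48): FL=W FR=W RL=S RR=S
after cmd 6 (t=58): FL=S FR=S RL=W RR=W
after cmd 7 (t=62): FL=W FR=S RL=S RR=S


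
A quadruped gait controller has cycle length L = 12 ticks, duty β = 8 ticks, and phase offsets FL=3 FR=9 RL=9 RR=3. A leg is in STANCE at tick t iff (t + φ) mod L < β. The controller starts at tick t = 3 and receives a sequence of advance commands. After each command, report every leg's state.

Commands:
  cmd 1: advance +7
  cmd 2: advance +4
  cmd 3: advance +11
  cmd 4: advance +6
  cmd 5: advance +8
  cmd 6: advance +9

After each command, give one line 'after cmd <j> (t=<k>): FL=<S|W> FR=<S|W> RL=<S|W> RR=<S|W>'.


start t=3: FL=S FR=S RL=S RR=S
cmd 1: advance +7 → t=10, phase=(1,7,7,1) → FL=S FR=S RL=S RR=S
cmd 2: advance +4 → t=14, phase=(5,11,11,5) → FL=S FR=W RL=W RR=S
cmd 3: advance +11 → t=25, phase=(4,10,10,4) → FL=S FR=W RL=W RR=S
cmd 4: advance +6 → t=31, phase=(10,4,4,10) → FL=W FR=S RL=S RR=W
cmd 5: advance +8 → t=39, phase=(6,0,0,6) → FL=S FR=S RL=S RR=S
cmd 6: advance +9 → t=48, phase=(3,9,9,3) → FL=S FR=W RL=W RR=S

after cmd 1 (t=10): FL=S FR=S RL=S RR=S
after cmd 2 (t=14): FL=S FR=W RL=W RR=S
after cmd 3 (t=25): FL=S FR=W RL=W RR=S
after cmd 4 (t=31): FL=W FR=S RL=S RR=W
after cmd 5 (t=39): FL=S FR=S RL=S RR=S
after cmd 6 (t=48): FL=S FR=W RL=W RR=S


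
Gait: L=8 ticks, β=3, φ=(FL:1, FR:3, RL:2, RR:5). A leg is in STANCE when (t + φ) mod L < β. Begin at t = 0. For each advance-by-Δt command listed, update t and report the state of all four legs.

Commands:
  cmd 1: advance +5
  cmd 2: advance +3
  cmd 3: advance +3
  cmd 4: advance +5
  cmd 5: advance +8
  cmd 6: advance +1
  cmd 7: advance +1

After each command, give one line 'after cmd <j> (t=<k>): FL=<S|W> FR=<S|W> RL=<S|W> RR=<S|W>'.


start t=0: FL=S FR=W RL=S RR=W
cmd 1: advance +5 → t=5, phase=(6,0,7,2) → FL=W FR=S RL=W RR=S
cmd 2: advance +3 → t=8, phase=(1,3,2,5) → FL=S FR=W RL=S RR=W
cmd 3: advance +3 → t=11, phase=(4,6,5,0) → FL=W FR=W RL=W RR=S
cmd 4: advance +5 → t=16, phase=(1,3,2,5) → FL=S FR=W RL=S RR=W
cmd 5: advance +8 → t=24, phase=(1,3,2,5) → FL=S FR=W RL=S RR=W
cmd 6: advance +1 → t=25, phase=(2,4,3,6) → FL=S FR=W RL=W RR=W
cmd 7: advance +1 → t=26, phase=(3,5,4,7) → FL=W FR=W RL=W RR=W

after cmd 1 (t=5): FL=W FR=S RL=W RR=S
after cmd 2 (t=8): FL=S FR=W RL=S RR=W
after cmd 3 (t=11): FL=W FR=W RL=W RR=S
after cmd 4 (t=16): FL=S FR=W RL=S RR=W
after cmd 5 (t=24): FL=S FR=W RL=S RR=W
after cmd 6 (t=25): FL=S FR=W RL=W RR=W
after cmd 7 (t=26): FL=W FR=W RL=W RR=W


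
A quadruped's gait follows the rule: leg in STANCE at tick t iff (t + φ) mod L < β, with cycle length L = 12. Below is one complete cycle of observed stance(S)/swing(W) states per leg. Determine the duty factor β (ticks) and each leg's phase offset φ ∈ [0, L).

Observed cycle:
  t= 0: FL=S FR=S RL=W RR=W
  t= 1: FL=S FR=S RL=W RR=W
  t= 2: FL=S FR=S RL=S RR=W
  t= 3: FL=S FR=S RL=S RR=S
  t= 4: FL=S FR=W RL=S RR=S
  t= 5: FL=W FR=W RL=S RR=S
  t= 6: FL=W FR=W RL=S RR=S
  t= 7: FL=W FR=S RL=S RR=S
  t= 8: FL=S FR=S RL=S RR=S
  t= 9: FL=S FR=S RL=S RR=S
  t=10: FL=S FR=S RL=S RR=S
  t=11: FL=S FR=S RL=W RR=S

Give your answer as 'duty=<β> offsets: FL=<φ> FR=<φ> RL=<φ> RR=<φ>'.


duty=9 offsets: FL=4 FR=5 RL=10 RR=9

duty β = stance ticks per leg = 9
FL: stance ticks = 9; W→S at t=8 → φ=4
FR: stance ticks = 9; W→S at t=7 → φ=5
RL: stance ticks = 9; W→S at t=2 → φ=10
RR: stance ticks = 9; W→S at t=3 → φ=9


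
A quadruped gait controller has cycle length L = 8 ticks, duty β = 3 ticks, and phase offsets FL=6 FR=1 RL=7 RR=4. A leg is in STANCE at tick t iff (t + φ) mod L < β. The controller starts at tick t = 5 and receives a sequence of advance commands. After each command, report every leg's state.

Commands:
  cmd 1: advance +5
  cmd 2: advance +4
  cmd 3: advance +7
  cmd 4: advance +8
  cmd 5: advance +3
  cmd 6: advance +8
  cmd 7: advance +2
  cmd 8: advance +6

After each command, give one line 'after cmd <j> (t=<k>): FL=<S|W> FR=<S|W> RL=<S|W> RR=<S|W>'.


start t=5: FL=W FR=W RL=W RR=S
cmd 1: advance +5 → t=10, phase=(0,3,1,6) → FL=S FR=W RL=S RR=W
cmd 2: advance +4 → t=14, phase=(4,7,5,2) → FL=W FR=W RL=W RR=S
cmd 3: advance +7 → t=21, phase=(3,6,4,1) → FL=W FR=W RL=W RR=S
cmd 4: advance +8 → t=29, phase=(3,6,4,1) → FL=W FR=W RL=W RR=S
cmd 5: advance +3 → t=32, phase=(6,1,7,4) → FL=W FR=S RL=W RR=W
cmd 6: advance +8 → t=40, phase=(6,1,7,4) → FL=W FR=S RL=W RR=W
cmd 7: advance +2 → t=42, phase=(0,3,1,6) → FL=S FR=W RL=S RR=W
cmd 8: advance +6 → t=48, phase=(6,1,7,4) → FL=W FR=S RL=W RR=W

after cmd 1 (t=10): FL=S FR=W RL=S RR=W
after cmd 2 (t=14): FL=W FR=W RL=W RR=S
after cmd 3 (t=21): FL=W FR=W RL=W RR=S
after cmd 4 (t=29): FL=W FR=W RL=W RR=S
after cmd 5 (t=32): FL=W FR=S RL=W RR=W
after cmd 6 (t=40): FL=W FR=S RL=W RR=W
after cmd 7 (t=42): FL=S FR=W RL=S RR=W
after cmd 8 (t=48): FL=W FR=S RL=W RR=W


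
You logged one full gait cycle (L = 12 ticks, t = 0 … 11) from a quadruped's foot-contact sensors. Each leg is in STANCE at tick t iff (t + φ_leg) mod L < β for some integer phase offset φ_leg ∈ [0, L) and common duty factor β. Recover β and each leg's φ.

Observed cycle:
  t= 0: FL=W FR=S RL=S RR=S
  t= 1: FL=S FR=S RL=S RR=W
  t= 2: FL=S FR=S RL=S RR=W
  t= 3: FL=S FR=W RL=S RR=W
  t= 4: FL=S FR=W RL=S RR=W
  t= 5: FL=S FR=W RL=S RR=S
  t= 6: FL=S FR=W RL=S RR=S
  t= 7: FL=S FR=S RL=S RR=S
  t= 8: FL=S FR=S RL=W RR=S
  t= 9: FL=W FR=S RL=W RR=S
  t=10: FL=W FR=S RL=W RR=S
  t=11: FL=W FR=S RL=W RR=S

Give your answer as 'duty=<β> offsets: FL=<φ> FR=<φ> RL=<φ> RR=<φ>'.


duty=8 offsets: FL=11 FR=5 RL=0 RR=7

duty β = stance ticks per leg = 8
FL: stance ticks = 8; W→S at t=1 → φ=11
FR: stance ticks = 8; W→S at t=7 → φ=5
RL: stance ticks = 8; W→S at t=0 → φ=0
RR: stance ticks = 8; W→S at t=5 → φ=7


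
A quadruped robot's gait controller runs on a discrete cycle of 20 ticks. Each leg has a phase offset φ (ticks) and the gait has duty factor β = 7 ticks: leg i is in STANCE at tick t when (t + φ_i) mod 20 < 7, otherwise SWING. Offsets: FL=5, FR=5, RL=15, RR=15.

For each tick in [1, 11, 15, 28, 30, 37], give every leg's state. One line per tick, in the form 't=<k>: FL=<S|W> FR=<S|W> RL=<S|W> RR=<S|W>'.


t=1: phase=(6,6,16,16) vs β=7 → FL=S FR=S RL=W RR=W
t=11: phase=(16,16,6,6) vs β=7 → FL=W FR=W RL=S RR=S
t=15: phase=(0,0,10,10) vs β=7 → FL=S FR=S RL=W RR=W
t=28: phase=(13,13,3,3) vs β=7 → FL=W FR=W RL=S RR=S
t=30: phase=(15,15,5,5) vs β=7 → FL=W FR=W RL=S RR=S
t=37: phase=(2,2,12,12) vs β=7 → FL=S FR=S RL=W RR=W

t=1: FL=S FR=S RL=W RR=W
t=11: FL=W FR=W RL=S RR=S
t=15: FL=S FR=S RL=W RR=W
t=28: FL=W FR=W RL=S RR=S
t=30: FL=W FR=W RL=S RR=S
t=37: FL=S FR=S RL=W RR=W


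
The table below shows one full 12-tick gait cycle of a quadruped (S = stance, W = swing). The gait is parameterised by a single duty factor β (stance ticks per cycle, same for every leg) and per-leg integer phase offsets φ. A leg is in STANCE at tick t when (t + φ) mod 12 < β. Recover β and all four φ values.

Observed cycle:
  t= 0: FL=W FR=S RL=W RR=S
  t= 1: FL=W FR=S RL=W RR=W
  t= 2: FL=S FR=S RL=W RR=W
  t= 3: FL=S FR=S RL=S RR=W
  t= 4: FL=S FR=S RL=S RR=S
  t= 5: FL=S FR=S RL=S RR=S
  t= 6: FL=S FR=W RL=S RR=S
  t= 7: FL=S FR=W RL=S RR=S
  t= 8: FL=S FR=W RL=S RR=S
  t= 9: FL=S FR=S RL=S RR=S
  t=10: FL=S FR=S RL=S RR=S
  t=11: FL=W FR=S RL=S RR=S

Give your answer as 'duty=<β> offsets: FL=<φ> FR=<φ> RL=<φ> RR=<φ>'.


duty=9 offsets: FL=10 FR=3 RL=9 RR=8

duty β = stance ticks per leg = 9
FL: stance ticks = 9; W→S at t=2 → φ=10
FR: stance ticks = 9; W→S at t=9 → φ=3
RL: stance ticks = 9; W→S at t=3 → φ=9
RR: stance ticks = 9; W→S at t=4 → φ=8


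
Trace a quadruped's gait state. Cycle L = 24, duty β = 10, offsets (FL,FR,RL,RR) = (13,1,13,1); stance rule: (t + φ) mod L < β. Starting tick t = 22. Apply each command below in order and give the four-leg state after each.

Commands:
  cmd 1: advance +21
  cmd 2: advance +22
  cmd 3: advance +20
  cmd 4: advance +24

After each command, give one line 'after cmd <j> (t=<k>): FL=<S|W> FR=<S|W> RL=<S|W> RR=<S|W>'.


start t=22: FL=W FR=W RL=W RR=W
cmd 1: advance +21 → t=43, phase=(8,20,8,20) → FL=S FR=W RL=S RR=W
cmd 2: advance +22 → t=65, phase=(6,18,6,18) → FL=S FR=W RL=S RR=W
cmd 3: advance +20 → t=85, phase=(2,14,2,14) → FL=S FR=W RL=S RR=W
cmd 4: advance +24 → t=109, phase=(2,14,2,14) → FL=S FR=W RL=S RR=W

after cmd 1 (t=43): FL=S FR=W RL=S RR=W
after cmd 2 (t=65): FL=S FR=W RL=S RR=W
after cmd 3 (t=85): FL=S FR=W RL=S RR=W
after cmd 4 (t=109): FL=S FR=W RL=S RR=W


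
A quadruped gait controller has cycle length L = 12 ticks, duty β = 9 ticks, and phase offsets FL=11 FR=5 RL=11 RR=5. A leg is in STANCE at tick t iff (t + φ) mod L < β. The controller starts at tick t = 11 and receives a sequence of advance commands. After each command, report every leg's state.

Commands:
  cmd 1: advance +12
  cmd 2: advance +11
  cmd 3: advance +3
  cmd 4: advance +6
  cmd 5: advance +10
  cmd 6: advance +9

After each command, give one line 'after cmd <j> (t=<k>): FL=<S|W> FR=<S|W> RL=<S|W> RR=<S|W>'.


start t=11: FL=W FR=S RL=W RR=S
cmd 1: advance +12 → t=23, phase=(10,4,10,4) → FL=W FR=S RL=W RR=S
cmd 2: advance +11 → t=34, phase=(9,3,9,3) → FL=W FR=S RL=W RR=S
cmd 3: advance +3 → t=37, phase=(0,6,0,6) → FL=S FR=S RL=S RR=S
cmd 4: advance +6 → t=43, phase=(6,0,6,0) → FL=S FR=S RL=S RR=S
cmd 5: advance +10 → t=53, phase=(4,10,4,10) → FL=S FR=W RL=S RR=W
cmd 6: advance +9 → t=62, phase=(1,7,1,7) → FL=S FR=S RL=S RR=S

after cmd 1 (t=23): FL=W FR=S RL=W RR=S
after cmd 2 (t=34): FL=W FR=S RL=W RR=S
after cmd 3 (t=37): FL=S FR=S RL=S RR=S
after cmd 4 (t=43): FL=S FR=S RL=S RR=S
after cmd 5 (t=53): FL=S FR=W RL=S RR=W
after cmd 6 (t=62): FL=S FR=S RL=S RR=S


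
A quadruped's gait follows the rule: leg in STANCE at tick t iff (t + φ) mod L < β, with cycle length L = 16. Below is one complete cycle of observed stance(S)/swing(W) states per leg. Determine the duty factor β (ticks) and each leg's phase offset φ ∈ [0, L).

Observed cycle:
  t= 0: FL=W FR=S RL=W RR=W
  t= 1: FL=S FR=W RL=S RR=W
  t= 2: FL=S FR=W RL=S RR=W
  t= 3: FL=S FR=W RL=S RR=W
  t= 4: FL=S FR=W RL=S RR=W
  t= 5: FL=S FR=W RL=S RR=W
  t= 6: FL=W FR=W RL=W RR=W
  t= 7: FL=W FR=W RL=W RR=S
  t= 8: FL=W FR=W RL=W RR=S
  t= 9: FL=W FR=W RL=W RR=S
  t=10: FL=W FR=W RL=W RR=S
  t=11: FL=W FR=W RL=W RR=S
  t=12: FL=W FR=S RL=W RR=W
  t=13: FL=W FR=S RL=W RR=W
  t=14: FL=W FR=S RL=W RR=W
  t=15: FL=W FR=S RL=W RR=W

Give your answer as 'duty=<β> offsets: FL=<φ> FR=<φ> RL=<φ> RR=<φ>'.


duty=5 offsets: FL=15 FR=4 RL=15 RR=9

duty β = stance ticks per leg = 5
FL: stance ticks = 5; W→S at t=1 → φ=15
FR: stance ticks = 5; W→S at t=12 → φ=4
RL: stance ticks = 5; W→S at t=1 → φ=15
RR: stance ticks = 5; W→S at t=7 → φ=9


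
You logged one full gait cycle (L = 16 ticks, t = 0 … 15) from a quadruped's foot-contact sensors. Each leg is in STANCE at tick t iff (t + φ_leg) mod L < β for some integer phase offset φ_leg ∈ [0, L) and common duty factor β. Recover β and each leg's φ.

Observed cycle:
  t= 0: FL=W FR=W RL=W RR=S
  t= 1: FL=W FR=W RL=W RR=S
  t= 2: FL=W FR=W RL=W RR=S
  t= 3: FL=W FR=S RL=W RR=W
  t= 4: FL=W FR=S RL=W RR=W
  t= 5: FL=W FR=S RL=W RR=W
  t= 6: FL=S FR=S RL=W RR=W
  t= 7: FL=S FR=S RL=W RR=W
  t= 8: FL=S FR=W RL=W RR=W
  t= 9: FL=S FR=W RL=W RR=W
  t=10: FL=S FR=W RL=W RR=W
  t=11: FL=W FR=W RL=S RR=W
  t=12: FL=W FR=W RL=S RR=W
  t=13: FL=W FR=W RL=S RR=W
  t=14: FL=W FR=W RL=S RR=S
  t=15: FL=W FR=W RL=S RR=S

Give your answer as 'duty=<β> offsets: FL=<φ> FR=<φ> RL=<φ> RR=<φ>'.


duty β = stance ticks per leg = 5
FL: stance ticks = 5; W→S at t=6 → φ=10
FR: stance ticks = 5; W→S at t=3 → φ=13
RL: stance ticks = 5; W→S at t=11 → φ=5
RR: stance ticks = 5; W→S at t=14 → φ=2

duty=5 offsets: FL=10 FR=13 RL=5 RR=2


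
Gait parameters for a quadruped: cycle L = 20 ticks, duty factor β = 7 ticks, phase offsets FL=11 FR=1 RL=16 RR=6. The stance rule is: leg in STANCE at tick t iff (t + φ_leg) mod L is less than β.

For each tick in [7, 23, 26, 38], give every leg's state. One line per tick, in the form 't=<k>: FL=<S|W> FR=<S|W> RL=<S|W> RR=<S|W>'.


t=7: phase=(18,8,3,13) vs β=7 → FL=W FR=W RL=S RR=W
t=23: phase=(14,4,19,9) vs β=7 → FL=W FR=S RL=W RR=W
t=26: phase=(17,7,2,12) vs β=7 → FL=W FR=W RL=S RR=W
t=38: phase=(9,19,14,4) vs β=7 → FL=W FR=W RL=W RR=S

t=7: FL=W FR=W RL=S RR=W
t=23: FL=W FR=S RL=W RR=W
t=26: FL=W FR=W RL=S RR=W
t=38: FL=W FR=W RL=W RR=S


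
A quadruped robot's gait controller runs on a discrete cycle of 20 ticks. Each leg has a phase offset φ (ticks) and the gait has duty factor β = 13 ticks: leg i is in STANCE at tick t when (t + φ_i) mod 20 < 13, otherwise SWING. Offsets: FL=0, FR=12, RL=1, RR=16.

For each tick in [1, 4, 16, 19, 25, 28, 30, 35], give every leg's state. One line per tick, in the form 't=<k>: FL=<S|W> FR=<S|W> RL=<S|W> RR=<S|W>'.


t=1: FL=S FR=W RL=S RR=W
t=4: FL=S FR=W RL=S RR=S
t=16: FL=W FR=S RL=W RR=S
t=19: FL=W FR=S RL=S RR=W
t=25: FL=S FR=W RL=S RR=S
t=28: FL=S FR=S RL=S RR=S
t=30: FL=S FR=S RL=S RR=S
t=35: FL=W FR=S RL=W RR=S

t=1: phase=(1,13,2,17) vs β=13 → FL=S FR=W RL=S RR=W
t=4: phase=(4,16,5,0) vs β=13 → FL=S FR=W RL=S RR=S
t=16: phase=(16,8,17,12) vs β=13 → FL=W FR=S RL=W RR=S
t=19: phase=(19,11,0,15) vs β=13 → FL=W FR=S RL=S RR=W
t=25: phase=(5,17,6,1) vs β=13 → FL=S FR=W RL=S RR=S
t=28: phase=(8,0,9,4) vs β=13 → FL=S FR=S RL=S RR=S
t=30: phase=(10,2,11,6) vs β=13 → FL=S FR=S RL=S RR=S
t=35: phase=(15,7,16,11) vs β=13 → FL=W FR=S RL=W RR=S


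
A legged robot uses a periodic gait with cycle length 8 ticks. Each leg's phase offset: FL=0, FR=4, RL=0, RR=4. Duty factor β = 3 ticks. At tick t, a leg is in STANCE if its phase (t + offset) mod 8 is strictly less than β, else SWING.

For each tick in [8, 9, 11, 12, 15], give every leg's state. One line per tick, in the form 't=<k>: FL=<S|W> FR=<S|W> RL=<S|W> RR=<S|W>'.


t=8: phase=(0,4,0,4) vs β=3 → FL=S FR=W RL=S RR=W
t=9: phase=(1,5,1,5) vs β=3 → FL=S FR=W RL=S RR=W
t=11: phase=(3,7,3,7) vs β=3 → FL=W FR=W RL=W RR=W
t=12: phase=(4,0,4,0) vs β=3 → FL=W FR=S RL=W RR=S
t=15: phase=(7,3,7,3) vs β=3 → FL=W FR=W RL=W RR=W

t=8: FL=S FR=W RL=S RR=W
t=9: FL=S FR=W RL=S RR=W
t=11: FL=W FR=W RL=W RR=W
t=12: FL=W FR=S RL=W RR=S
t=15: FL=W FR=W RL=W RR=W
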